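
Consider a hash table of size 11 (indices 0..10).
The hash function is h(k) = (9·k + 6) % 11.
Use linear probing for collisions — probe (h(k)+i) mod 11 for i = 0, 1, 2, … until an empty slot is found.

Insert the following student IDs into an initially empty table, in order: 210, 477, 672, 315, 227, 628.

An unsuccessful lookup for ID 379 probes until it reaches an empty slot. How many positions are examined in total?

210 hashes to 4; slot 4 is free => place at 4.
477 hashes to 9; slot 9 is free => place at 9.
672 hashes to 4; 4 taken => place at 5.
315 hashes to 3; slot 3 is free => place at 3.
227 hashes to 3; 3,4,5 taken => place at 6.
628 hashes to 4; 4,5,6 taken => place at 7.
Table: [—, —, —, 315, 210, 672, 227, 628, —, 477, —]
Lookup 379: h=7, probe 7,8 → slot 8 empty, not found.

2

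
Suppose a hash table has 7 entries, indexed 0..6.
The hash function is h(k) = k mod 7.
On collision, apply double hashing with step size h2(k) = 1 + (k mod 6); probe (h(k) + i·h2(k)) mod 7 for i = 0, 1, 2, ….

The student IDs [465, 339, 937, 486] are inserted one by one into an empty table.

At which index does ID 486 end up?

465 hashes to 3; slot 3 is free => place at 3.
339 hashes to 3, h2=4; 3 taken => place at 0.
937 hashes to 6; slot 6 is free => place at 6.
486 hashes to 3, h2=1; 3 taken => place at 4.
Table: [339, -, -, 465, 486, -, 937]

4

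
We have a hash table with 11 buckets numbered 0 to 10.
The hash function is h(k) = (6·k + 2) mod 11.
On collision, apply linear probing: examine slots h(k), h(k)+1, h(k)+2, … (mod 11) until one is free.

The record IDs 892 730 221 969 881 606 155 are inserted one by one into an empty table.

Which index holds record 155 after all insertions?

892: h=8 -> slot 8
730: h=4 -> slot 4
221: h=8, probe 8,9 -> slot 9
969: h=8, probe 8,9,10 -> slot 10
881: h=8, probe 8,9,10,0 -> slot 0
606: h=8, probe 8,9,10,0,1 -> slot 1
155: h=8, probe 8,9,10,0,1,2 -> slot 2
Table: [881, 606, 155, _, 730, _, _, _, 892, 221, 969]

2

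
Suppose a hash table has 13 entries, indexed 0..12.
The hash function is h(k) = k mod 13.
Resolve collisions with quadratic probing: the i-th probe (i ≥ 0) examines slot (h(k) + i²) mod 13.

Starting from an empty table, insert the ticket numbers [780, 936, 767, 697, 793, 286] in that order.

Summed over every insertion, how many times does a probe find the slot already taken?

10

780 hashes to 0; slot 0 is free => place at 0.
936 hashes to 0; 0 taken => place at 1.
767 hashes to 0; 0,1 taken => place at 4.
697 hashes to 8; slot 8 is free => place at 8.
793 hashes to 0; 0,1,4 taken => place at 9.
286 hashes to 0; 0,1,4,9 taken => place at 3.
Table: [780, 936, _, 286, 767, _, _, _, 697, 793, _, _, _]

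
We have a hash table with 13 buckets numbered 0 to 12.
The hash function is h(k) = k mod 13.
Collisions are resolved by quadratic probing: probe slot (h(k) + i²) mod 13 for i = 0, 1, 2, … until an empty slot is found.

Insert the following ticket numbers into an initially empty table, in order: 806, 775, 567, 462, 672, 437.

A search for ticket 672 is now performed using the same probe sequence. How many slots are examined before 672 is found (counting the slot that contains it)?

806: h=0 → slot 0
775: h=8 → slot 8
567: h=8, probe 8,9 → slot 9
462: h=7 → slot 7
672: h=9, probe 9,10 → slot 10
437: h=8, probe 8,9,12 → slot 12
Table: [806, ., ., ., ., ., ., 462, 775, 567, 672, ., 437]
Lookup 672: h=9, probe 9,10 → found at 10.

2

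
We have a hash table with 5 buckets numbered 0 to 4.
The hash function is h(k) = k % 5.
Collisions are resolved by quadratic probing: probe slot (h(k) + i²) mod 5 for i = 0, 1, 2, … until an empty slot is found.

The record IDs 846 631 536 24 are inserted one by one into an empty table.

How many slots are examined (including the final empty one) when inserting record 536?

Insert 846: h=1, slot 1 empty → index 1.
Insert 631: h=1, slot 1 occupied → index 2.
Insert 536: h=1, slots 1,2 occupied → index 0.
Insert 24: h=4, slot 4 empty → index 4.
Table: [536, 846, 631, -, 24]

3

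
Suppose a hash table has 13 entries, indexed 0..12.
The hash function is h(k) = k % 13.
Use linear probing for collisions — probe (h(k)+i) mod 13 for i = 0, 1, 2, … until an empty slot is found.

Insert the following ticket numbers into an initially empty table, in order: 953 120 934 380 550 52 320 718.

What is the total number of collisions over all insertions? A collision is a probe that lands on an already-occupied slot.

953: h=4 => slot 4
120: h=3 => slot 3
934: h=11 => slot 11
380: h=3, probe 3,4,5 => slot 5
550: h=4, probe 4,5,6 => slot 6
52: h=0 => slot 0
320: h=8 => slot 8
718: h=3, probe 3,4,5,6,7 => slot 7
Table: [52, _, _, 120, 953, 380, 550, 718, 320, _, _, 934, _]

8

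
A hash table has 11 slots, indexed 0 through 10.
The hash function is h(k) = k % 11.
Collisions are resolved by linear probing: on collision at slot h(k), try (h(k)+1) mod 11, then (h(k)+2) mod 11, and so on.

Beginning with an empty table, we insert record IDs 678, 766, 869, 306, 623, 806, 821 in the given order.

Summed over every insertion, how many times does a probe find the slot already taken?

9

Insert 678: h=7, slot 7 empty → index 7.
Insert 766: h=7, slot 7 occupied → index 8.
Insert 869: h=0, slot 0 empty → index 0.
Insert 306: h=9, slot 9 empty → index 9.
Insert 623: h=7, slots 7,8,9 occupied → index 10.
Insert 806: h=3, slot 3 empty → index 3.
Insert 821: h=7, slots 7,8,9,10,0 occupied → index 1.
Table: [869, 821, —, 806, —, —, —, 678, 766, 306, 623]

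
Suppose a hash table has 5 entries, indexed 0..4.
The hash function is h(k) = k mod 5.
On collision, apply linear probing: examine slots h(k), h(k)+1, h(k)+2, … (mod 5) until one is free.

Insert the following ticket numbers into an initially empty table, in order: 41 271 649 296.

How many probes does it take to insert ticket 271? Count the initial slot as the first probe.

41: h=1 → slot 1
271: h=1, probe 1,2 → slot 2
649: h=4 → slot 4
296: h=1, probe 1,2,3 → slot 3
Table: [., 41, 271, 296, 649]

2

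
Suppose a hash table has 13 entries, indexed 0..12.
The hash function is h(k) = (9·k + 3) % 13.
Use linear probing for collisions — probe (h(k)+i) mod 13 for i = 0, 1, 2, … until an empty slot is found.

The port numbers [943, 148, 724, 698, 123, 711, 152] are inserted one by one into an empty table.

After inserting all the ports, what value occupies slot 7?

698

943: h=1 -> slot 1
148: h=9 -> slot 9
724: h=6 -> slot 6
698: h=6, probe 6,7 -> slot 7
123: h=5 -> slot 5
711: h=6, probe 6,7,8 -> slot 8
152: h=6, probe 6,7,8,9,10 -> slot 10
Table: [_, 943, _, _, _, 123, 724, 698, 711, 148, 152, _, _]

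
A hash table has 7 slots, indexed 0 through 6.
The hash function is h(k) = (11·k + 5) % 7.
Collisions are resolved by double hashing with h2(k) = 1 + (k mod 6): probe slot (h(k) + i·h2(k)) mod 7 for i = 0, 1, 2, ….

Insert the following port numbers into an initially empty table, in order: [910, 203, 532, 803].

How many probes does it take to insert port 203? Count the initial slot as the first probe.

2

910 hashes to 5; slot 5 is free -> place at 5.
203 hashes to 5, h2=6; 5 taken -> place at 4.
532 hashes to 5, h2=5; 5 taken -> place at 3.
803 hashes to 4, h2=6; 4,3 taken -> place at 2.
Table: [_, _, 803, 532, 203, 910, _]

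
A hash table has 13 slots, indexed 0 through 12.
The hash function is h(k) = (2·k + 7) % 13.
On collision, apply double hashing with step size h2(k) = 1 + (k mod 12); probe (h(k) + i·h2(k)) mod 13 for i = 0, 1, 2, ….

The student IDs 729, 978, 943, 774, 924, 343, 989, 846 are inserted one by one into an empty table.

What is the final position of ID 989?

729: h=9 -> slot 9
978: h=0 -> slot 0
943: h=8 -> slot 8
774: h=8, h2=7, probe 8,2 -> slot 2
924: h=9, h2=1, probe 9,10 -> slot 10
343: h=4 -> slot 4
989: h=9, h2=6, probe 9,2,8,1 -> slot 1
846: h=9, h2=7, probe 9,3 -> slot 3
Table: [978, 989, 774, 846, 343, —, —, —, 943, 729, 924, —, —]

1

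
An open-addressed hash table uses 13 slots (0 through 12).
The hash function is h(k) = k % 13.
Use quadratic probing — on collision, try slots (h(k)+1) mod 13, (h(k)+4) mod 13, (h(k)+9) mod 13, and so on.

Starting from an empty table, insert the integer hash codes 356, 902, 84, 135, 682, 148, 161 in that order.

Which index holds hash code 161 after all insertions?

Insert 356: h=5, slot 5 empty => index 5.
Insert 902: h=5, slot 5 occupied => index 6.
Insert 84: h=6, slot 6 occupied => index 7.
Insert 135: h=5, slots 5,6 occupied => index 9.
Insert 682: h=6, slots 6,7 occupied => index 10.
Insert 148: h=5, slots 5,6,9 occupied => index 1.
Insert 161: h=5, slots 5,6,9,1 occupied => index 8.
Table: [., 148, ., ., ., 356, 902, 84, 161, 135, 682, ., .]

8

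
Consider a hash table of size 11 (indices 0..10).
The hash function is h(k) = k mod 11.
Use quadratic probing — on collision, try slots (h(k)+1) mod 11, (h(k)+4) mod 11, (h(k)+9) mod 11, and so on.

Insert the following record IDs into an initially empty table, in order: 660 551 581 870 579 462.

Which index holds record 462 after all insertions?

Insert 660: h=0, slot 0 empty => index 0.
Insert 551: h=1, slot 1 empty => index 1.
Insert 581: h=9, slot 9 empty => index 9.
Insert 870: h=1, slot 1 occupied => index 2.
Insert 579: h=7, slot 7 empty => index 7.
Insert 462: h=0, slots 0,1 occupied => index 4.
Table: [660, 551, 870, ., 462, ., ., 579, ., 581, .]

4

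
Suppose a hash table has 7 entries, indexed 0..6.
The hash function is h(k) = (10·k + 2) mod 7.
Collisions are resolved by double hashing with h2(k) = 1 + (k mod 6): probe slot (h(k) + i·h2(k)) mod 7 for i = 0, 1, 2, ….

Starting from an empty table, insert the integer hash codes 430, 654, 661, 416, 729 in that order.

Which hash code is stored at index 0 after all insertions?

430 hashes to 4; slot 4 is free => place at 4.
654 hashes to 4, h2=1; 4 taken => place at 5.
661 hashes to 4, h2=2; 4 taken => place at 6.
416 hashes to 4, h2=3; 4 taken => place at 0.
729 hashes to 5, h2=4; 5 taken => place at 2.
Table: [416, —, 729, —, 430, 654, 661]

416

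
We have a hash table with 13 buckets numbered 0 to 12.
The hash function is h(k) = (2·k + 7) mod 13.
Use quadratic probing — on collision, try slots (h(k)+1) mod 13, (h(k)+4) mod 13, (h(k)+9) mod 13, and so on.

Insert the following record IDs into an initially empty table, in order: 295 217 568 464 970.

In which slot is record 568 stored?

3

Insert 295: h=12, slot 12 empty -> index 12.
Insert 217: h=12, slot 12 occupied -> index 0.
Insert 568: h=12, slots 12,0 occupied -> index 3.
Insert 464: h=12, slots 12,0,3 occupied -> index 8.
Insert 970: h=10, slot 10 empty -> index 10.
Table: [217, ∅, ∅, 568, ∅, ∅, ∅, ∅, 464, ∅, 970, ∅, 295]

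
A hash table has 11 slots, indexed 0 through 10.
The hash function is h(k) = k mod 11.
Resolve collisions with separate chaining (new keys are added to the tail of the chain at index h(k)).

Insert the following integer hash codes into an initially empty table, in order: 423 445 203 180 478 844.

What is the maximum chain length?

423 -> bucket 5
445 -> bucket 5 (collision)
203 -> bucket 5 (collision)
180 -> bucket 4
478 -> bucket 5 (collision)
844 -> bucket 8
Final buckets:
0: -
1: -
2: -
3: -
4: 180
5: 423 -> 445 -> 203 -> 478
6: -
7: -
8: 844
9: -
10: -

4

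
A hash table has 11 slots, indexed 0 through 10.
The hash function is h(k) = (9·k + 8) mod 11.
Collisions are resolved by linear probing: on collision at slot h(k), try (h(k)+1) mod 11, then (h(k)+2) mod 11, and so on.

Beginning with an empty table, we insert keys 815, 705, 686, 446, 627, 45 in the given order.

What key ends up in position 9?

627

815: h=6 => slot 6
705: h=6, probe 6,7 => slot 7
686: h=0 => slot 0
446: h=7, probe 7,8 => slot 8
627: h=8, probe 8,9 => slot 9
45: h=6, probe 6,7,8,9,10 => slot 10
Table: [686, ., ., ., ., ., 815, 705, 446, 627, 45]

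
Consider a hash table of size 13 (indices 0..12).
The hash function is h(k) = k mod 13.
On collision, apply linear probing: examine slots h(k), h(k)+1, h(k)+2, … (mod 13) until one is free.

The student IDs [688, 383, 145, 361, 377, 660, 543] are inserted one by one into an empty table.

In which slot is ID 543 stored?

Insert 688: h=12, slot 12 empty => index 12.
Insert 383: h=6, slot 6 empty => index 6.
Insert 145: h=2, slot 2 empty => index 2.
Insert 361: h=10, slot 10 empty => index 10.
Insert 377: h=0, slot 0 empty => index 0.
Insert 660: h=10, slot 10 occupied => index 11.
Insert 543: h=10, slots 10,11,12,0 occupied => index 1.
Table: [377, 543, 145, -, -, -, 383, -, -, -, 361, 660, 688]

1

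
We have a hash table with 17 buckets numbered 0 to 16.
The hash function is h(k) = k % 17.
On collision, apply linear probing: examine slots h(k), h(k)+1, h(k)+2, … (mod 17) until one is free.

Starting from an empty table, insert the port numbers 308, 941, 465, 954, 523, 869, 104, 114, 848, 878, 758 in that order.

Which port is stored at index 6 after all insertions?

941

Insert 308: h=2, slot 2 empty → index 2.
Insert 941: h=6, slot 6 empty → index 6.
Insert 465: h=6, slot 6 occupied → index 7.
Insert 954: h=2, slot 2 occupied → index 3.
Insert 523: h=13, slot 13 empty → index 13.
Insert 869: h=2, slots 2,3 occupied → index 4.
Insert 104: h=2, slots 2,3,4 occupied → index 5.
Insert 114: h=12, slot 12 empty → index 12.
Insert 848: h=15, slot 15 empty → index 15.
Insert 878: h=11, slot 11 empty → index 11.
Insert 758: h=10, slot 10 empty → index 10.
Table: [∅, ∅, 308, 954, 869, 104, 941, 465, ∅, ∅, 758, 878, 114, 523, ∅, 848, ∅]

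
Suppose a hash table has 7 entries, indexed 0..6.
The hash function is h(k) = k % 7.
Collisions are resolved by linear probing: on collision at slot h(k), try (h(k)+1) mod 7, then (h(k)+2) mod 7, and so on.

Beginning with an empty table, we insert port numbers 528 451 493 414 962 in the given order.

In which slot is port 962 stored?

6

528 hashes to 3; slot 3 is free => place at 3.
451 hashes to 3; 3 taken => place at 4.
493 hashes to 3; 3,4 taken => place at 5.
414 hashes to 1; slot 1 is free => place at 1.
962 hashes to 3; 3,4,5 taken => place at 6.
Table: [-, 414, -, 528, 451, 493, 962]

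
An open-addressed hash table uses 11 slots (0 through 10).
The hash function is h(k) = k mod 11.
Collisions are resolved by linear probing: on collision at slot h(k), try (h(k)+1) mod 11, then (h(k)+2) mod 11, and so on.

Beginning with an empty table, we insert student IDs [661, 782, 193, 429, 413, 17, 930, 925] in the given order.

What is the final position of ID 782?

661: h=1 => slot 1
782: h=1, probe 1,2 => slot 2
193: h=6 => slot 6
429: h=0 => slot 0
413: h=6, probe 6,7 => slot 7
17: h=6, probe 6,7,8 => slot 8
930: h=6, probe 6,7,8,9 => slot 9
925: h=1, probe 1,2,3 => slot 3
Table: [429, 661, 782, 925, ., ., 193, 413, 17, 930, .]

2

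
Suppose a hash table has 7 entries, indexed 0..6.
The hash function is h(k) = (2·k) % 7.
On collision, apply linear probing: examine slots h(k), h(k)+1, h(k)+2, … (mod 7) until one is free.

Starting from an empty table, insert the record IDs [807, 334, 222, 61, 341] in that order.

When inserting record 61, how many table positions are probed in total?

4

807: h=4 → slot 4
334: h=3 → slot 3
222: h=3, probe 3,4,5 → slot 5
61: h=3, probe 3,4,5,6 → slot 6
341: h=3, probe 3,4,5,6,0 → slot 0
Table: [341, ., ., 334, 807, 222, 61]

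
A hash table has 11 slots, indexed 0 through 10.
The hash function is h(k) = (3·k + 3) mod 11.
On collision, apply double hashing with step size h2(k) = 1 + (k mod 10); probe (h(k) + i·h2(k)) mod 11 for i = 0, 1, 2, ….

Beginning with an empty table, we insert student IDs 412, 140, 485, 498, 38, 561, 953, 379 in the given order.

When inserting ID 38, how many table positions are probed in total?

Insert 412: h=7, slot 7 empty -> index 7.
Insert 140: h=5, slot 5 empty -> index 5.
Insert 485: h=6, slot 6 empty -> index 6.
Insert 498: h=1, slot 1 empty -> index 1.
Insert 38: h=7, h2=9, slots 7,5 occupied -> index 3.
Insert 561: h=3, h2=2, slots 3,5,7 occupied -> index 9.
Insert 953: h=2, slot 2 empty -> index 2.
Insert 379: h=7, h2=10, slots 7,6,5 occupied -> index 4.
Table: [—, 498, 953, 38, 379, 140, 485, 412, —, 561, —]

3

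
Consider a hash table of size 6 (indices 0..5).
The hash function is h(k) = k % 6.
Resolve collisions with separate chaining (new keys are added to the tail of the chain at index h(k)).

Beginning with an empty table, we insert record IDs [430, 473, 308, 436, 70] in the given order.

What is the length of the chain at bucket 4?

Insert 430: h=4, bucket 4 empty → new chain.
Insert 473: h=5, bucket 5 empty → new chain.
Insert 308: h=2, bucket 2 empty → new chain.
Insert 436: h=4, bucket 4 nonempty → append to chain.
Insert 70: h=4, bucket 4 nonempty → append to chain.
Final buckets:
0: —
1: —
2: 308
3: —
4: 430 -> 436 -> 70
5: 473

3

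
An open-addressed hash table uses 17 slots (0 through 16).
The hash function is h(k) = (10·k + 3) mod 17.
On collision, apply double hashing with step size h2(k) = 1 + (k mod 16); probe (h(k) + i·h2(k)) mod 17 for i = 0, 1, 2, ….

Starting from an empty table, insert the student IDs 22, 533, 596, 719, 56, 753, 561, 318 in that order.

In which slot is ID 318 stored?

Insert 22: h=2, slot 2 empty -> index 2.
Insert 533: h=12, slot 12 empty -> index 12.
Insert 596: h=13, slot 13 empty -> index 13.
Insert 719: h=2, h2=16, slot 2 occupied -> index 1.
Insert 56: h=2, h2=9, slot 2 occupied -> index 11.
Insert 753: h=2, h2=2, slot 2 occupied -> index 4.
Insert 561: h=3, slot 3 empty -> index 3.
Insert 318: h=4, h2=15, slots 4,2 occupied -> index 0.
Table: [318, 719, 22, 561, 753, ., ., ., ., ., ., 56, 533, 596, ., ., .]

0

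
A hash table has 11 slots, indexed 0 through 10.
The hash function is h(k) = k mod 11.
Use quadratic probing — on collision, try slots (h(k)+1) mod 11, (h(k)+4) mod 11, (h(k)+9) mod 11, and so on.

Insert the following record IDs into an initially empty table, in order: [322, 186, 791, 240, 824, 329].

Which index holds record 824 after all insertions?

Insert 322: h=3, slot 3 empty => index 3.
Insert 186: h=10, slot 10 empty => index 10.
Insert 791: h=10, slot 10 occupied => index 0.
Insert 240: h=9, slot 9 empty => index 9.
Insert 824: h=10, slots 10,0,3 occupied => index 8.
Insert 329: h=10, slots 10,0,3,8 occupied => index 4.
Table: [791, —, —, 322, 329, —, —, —, 824, 240, 186]

8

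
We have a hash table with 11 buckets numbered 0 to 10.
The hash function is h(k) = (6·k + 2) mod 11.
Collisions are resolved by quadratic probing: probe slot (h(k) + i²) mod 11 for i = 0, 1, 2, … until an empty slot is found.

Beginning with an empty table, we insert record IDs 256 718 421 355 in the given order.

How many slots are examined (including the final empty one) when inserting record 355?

4

256 hashes to 9; slot 9 is free → place at 9.
718 hashes to 9; 9 taken → place at 10.
421 hashes to 9; 9,10 taken → place at 2.
355 hashes to 9; 9,10,2 taken → place at 7.
Table: [., ., 421, ., ., ., ., 355, ., 256, 718]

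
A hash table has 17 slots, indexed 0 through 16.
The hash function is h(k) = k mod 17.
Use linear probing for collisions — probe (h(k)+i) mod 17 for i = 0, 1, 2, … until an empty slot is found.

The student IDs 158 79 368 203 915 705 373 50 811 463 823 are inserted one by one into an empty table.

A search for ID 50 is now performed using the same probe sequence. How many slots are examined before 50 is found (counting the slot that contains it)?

Insert 158: h=5, slot 5 empty -> index 5.
Insert 79: h=11, slot 11 empty -> index 11.
Insert 368: h=11, slot 11 occupied -> index 12.
Insert 203: h=16, slot 16 empty -> index 16.
Insert 915: h=14, slot 14 empty -> index 14.
Insert 705: h=8, slot 8 empty -> index 8.
Insert 373: h=16, slot 16 occupied -> index 0.
Insert 50: h=16, slots 16,0 occupied -> index 1.
Insert 811: h=12, slot 12 occupied -> index 13.
Insert 463: h=4, slot 4 empty -> index 4.
Insert 823: h=7, slot 7 empty -> index 7.
Table: [373, 50, _, _, 463, 158, _, 823, 705, _, _, 79, 368, 811, 915, _, 203]
Lookup 50: h=16, probe 16,0,1 → found at 1.

3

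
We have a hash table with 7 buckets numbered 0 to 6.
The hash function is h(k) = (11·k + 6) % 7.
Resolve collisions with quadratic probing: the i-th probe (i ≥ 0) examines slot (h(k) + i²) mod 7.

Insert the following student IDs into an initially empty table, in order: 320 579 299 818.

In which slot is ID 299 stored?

2

320 hashes to 5; slot 5 is free => place at 5.
579 hashes to 5; 5 taken => place at 6.
299 hashes to 5; 5,6 taken => place at 2.
818 hashes to 2; 2 taken => place at 3.
Table: [∅, ∅, 299, 818, ∅, 320, 579]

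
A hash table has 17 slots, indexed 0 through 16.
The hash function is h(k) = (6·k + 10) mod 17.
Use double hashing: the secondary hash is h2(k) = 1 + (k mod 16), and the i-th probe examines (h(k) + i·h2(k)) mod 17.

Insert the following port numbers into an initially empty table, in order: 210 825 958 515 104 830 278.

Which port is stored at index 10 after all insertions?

958

210: h=12 => slot 12
825: h=13 => slot 13
958: h=12, h2=15, probe 12,10 => slot 10
515: h=6 => slot 6
104: h=5 => slot 5
830: h=9 => slot 9
278: h=12, h2=7, probe 12,2 => slot 2
Table: [_, _, 278, _, _, 104, 515, _, _, 830, 958, _, 210, 825, _, _, _]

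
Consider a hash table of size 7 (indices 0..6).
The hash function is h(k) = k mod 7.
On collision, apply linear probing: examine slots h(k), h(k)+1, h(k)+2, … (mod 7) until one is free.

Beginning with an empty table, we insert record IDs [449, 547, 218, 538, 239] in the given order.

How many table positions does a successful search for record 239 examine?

Insert 449: h=1, slot 1 empty => index 1.
Insert 547: h=1, slot 1 occupied => index 2.
Insert 218: h=1, slots 1,2 occupied => index 3.
Insert 538: h=6, slot 6 empty => index 6.
Insert 239: h=1, slots 1,2,3 occupied => index 4.
Table: [_, 449, 547, 218, 239, _, 538]
Lookup 239: h=1, probe 1,2,3,4 → found at 4.

4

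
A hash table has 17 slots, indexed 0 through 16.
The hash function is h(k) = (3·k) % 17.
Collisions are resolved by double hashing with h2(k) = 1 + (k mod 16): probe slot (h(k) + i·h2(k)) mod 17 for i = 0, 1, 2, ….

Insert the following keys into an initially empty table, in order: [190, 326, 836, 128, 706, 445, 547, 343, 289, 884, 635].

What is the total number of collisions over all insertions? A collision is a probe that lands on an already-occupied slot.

190 hashes to 9; slot 9 is free -> place at 9.
326 hashes to 9, h2=7; 9 taken -> place at 16.
836 hashes to 9, h2=5; 9 taken -> place at 14.
128 hashes to 10; slot 10 is free -> place at 10.
706 hashes to 10, h2=3; 10 taken -> place at 13.
445 hashes to 9, h2=14; 9 taken -> place at 6.
547 hashes to 9, h2=4; 9,13 taken -> place at 0.
343 hashes to 9, h2=8; 9,0 taken -> place at 8.
289 hashes to 0, h2=2; 0 taken -> place at 2.
884 hashes to 0, h2=5; 0 taken -> place at 5.
635 hashes to 1; slot 1 is free -> place at 1.
Table: [547, 635, 289, ∅, ∅, 884, 445, ∅, 343, 190, 128, ∅, ∅, 706, 836, ∅, 326]

10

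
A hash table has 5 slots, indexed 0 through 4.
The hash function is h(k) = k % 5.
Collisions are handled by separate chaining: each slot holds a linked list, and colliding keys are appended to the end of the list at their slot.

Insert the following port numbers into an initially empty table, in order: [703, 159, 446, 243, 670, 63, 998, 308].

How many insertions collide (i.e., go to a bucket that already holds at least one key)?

4

703 → bucket 3
159 → bucket 4
446 → bucket 1
243 → bucket 3 (collision)
670 → bucket 0
63 → bucket 3 (collision)
998 → bucket 3 (collision)
308 → bucket 3 (collision)
Final buckets:
0: 670
1: 446
2: —
3: 703 -> 243 -> 63 -> 998 -> 308
4: 159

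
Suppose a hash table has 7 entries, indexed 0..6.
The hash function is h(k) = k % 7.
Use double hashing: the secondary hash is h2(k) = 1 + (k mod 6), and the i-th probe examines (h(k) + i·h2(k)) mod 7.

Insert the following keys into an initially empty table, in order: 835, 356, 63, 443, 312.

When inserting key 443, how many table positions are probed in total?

835: h=2 => slot 2
356: h=6 => slot 6
63: h=0 => slot 0
443: h=2, h2=6, probe 2,1 => slot 1
312: h=4 => slot 4
Table: [63, 443, 835, _, 312, _, 356]

2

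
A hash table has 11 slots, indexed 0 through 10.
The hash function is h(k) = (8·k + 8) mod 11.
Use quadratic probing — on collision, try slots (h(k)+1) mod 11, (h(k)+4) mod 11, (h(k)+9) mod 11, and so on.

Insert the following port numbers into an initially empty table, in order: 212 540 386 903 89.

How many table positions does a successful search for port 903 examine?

212: h=10 → slot 10
540: h=5 → slot 5
386: h=5, probe 5,6 → slot 6
903: h=5, probe 5,6,9 → slot 9
89: h=5, probe 5,6,9,3 → slot 3
Table: [∅, ∅, ∅, 89, ∅, 540, 386, ∅, ∅, 903, 212]
Lookup 903: h=5, probe 5,6,9 → found at 9.

3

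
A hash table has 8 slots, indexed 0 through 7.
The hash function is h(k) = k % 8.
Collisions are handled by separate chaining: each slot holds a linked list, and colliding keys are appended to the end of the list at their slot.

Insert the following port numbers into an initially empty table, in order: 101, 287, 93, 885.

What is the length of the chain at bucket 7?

1

101 -> bucket 5
287 -> bucket 7
93 -> bucket 5 (collision)
885 -> bucket 5 (collision)
Final buckets:
0: -
1: -
2: -
3: -
4: -
5: 101 -> 93 -> 885
6: -
7: 287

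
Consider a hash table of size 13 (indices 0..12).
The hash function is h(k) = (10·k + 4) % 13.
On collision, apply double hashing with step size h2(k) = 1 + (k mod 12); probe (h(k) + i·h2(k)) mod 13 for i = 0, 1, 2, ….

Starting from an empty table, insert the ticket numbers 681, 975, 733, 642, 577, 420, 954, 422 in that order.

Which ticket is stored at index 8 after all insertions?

681: h=2 => slot 2
975: h=4 => slot 4
733: h=2, h2=2, probe 2,4,6 => slot 6
642: h=2, h2=7, probe 2,9 => slot 9
577: h=2, h2=2, probe 2,4,6,8 => slot 8
420: h=5 => slot 5
954: h=2, h2=7, probe 2,9,3 => slot 3
422: h=12 => slot 12
Table: [-, -, 681, 954, 975, 420, 733, -, 577, 642, -, -, 422]

577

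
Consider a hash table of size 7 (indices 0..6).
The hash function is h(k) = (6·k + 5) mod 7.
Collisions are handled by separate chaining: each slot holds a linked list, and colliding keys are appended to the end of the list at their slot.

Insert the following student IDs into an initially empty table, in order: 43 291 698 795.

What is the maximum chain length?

Insert 43: h=4, bucket 4 empty → new chain.
Insert 291: h=1, bucket 1 empty → new chain.
Insert 698: h=0, bucket 0 empty → new chain.
Insert 795: h=1, bucket 1 nonempty → append to chain.
Final buckets:
0: 698
1: 291 -> 795
2: _
3: _
4: 43
5: _
6: _

2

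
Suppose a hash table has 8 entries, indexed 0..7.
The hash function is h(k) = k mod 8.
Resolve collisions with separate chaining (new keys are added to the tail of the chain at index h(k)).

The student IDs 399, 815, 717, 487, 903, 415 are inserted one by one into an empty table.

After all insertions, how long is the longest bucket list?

399 -> bucket 7
815 -> bucket 7 (collision)
717 -> bucket 5
487 -> bucket 7 (collision)
903 -> bucket 7 (collision)
415 -> bucket 7 (collision)
Final buckets:
0: -
1: -
2: -
3: -
4: -
5: 717
6: -
7: 399 -> 815 -> 487 -> 903 -> 415

5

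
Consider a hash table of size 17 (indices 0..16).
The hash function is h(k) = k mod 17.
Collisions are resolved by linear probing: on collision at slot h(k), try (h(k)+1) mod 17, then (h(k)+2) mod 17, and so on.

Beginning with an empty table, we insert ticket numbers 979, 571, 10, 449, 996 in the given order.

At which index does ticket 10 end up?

Insert 979: h=10, slot 10 empty -> index 10.
Insert 571: h=10, slot 10 occupied -> index 11.
Insert 10: h=10, slots 10,11 occupied -> index 12.
Insert 449: h=7, slot 7 empty -> index 7.
Insert 996: h=10, slots 10,11,12 occupied -> index 13.
Table: [-, -, -, -, -, -, -, 449, -, -, 979, 571, 10, 996, -, -, -]

12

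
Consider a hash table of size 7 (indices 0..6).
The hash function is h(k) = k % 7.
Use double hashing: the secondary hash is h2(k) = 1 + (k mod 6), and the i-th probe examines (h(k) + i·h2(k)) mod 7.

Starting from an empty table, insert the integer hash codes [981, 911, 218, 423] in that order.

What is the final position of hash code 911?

Insert 981: h=1, slot 1 empty → index 1.
Insert 911: h=1, h2=6, slot 1 occupied → index 0.
Insert 218: h=1, h2=3, slot 1 occupied → index 4.
Insert 423: h=3, slot 3 empty → index 3.
Table: [911, 981, ∅, 423, 218, ∅, ∅]

0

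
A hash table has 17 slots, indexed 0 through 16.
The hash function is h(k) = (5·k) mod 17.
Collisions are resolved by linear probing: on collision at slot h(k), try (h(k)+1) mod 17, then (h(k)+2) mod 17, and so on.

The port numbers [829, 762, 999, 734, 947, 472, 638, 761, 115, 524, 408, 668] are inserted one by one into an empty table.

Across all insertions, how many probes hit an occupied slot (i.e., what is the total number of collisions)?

22

829: h=14 -> slot 14
762: h=2 -> slot 2
999: h=14, probe 14,15 -> slot 15
734: h=15, probe 15,16 -> slot 16
947: h=9 -> slot 9
472: h=14, probe 14,15,16,0 -> slot 0
638: h=11 -> slot 11
761: h=14, probe 14,15,16,0,1 -> slot 1
115: h=14, probe 14,15,16,0,1,2,3 -> slot 3
524: h=2, probe 2,3,4 -> slot 4
408: h=0, probe 0,1,2,3,4,5 -> slot 5
668: h=8 -> slot 8
Table: [472, 761, 762, 115, 524, 408, —, —, 668, 947, —, 638, —, —, 829, 999, 734]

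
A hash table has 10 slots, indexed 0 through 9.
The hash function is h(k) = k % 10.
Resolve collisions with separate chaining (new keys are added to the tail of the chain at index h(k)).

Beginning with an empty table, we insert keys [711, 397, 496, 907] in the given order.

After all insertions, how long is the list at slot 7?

Insert 711: h=1, bucket 1 empty -> new chain.
Insert 397: h=7, bucket 7 empty -> new chain.
Insert 496: h=6, bucket 6 empty -> new chain.
Insert 907: h=7, bucket 7 nonempty -> append to chain.
Final buckets:
0: -
1: 711
2: -
3: -
4: -
5: -
6: 496
7: 397 -> 907
8: -
9: -

2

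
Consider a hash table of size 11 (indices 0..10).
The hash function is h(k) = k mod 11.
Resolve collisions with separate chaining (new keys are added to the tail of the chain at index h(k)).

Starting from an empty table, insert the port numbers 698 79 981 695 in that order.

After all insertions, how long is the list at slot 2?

Insert 698: h=5, bucket 5 empty → new chain.
Insert 79: h=2, bucket 2 empty → new chain.
Insert 981: h=2, bucket 2 nonempty → append to chain.
Insert 695: h=2, bucket 2 nonempty → append to chain.
Final buckets:
0: ∅
1: ∅
2: 79 -> 981 -> 695
3: ∅
4: ∅
5: 698
6: ∅
7: ∅
8: ∅
9: ∅
10: ∅

3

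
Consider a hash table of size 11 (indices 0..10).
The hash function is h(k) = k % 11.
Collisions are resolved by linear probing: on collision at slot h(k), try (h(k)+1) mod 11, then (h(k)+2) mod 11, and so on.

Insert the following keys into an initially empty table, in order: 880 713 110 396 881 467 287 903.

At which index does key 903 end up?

880: h=0 → slot 0
713: h=9 → slot 9
110: h=0, probe 0,1 → slot 1
396: h=0, probe 0,1,2 → slot 2
881: h=1, probe 1,2,3 → slot 3
467: h=5 → slot 5
287: h=1, probe 1,2,3,4 → slot 4
903: h=1, probe 1,2,3,4,5,6 → slot 6
Table: [880, 110, 396, 881, 287, 467, 903, _, _, 713, _]

6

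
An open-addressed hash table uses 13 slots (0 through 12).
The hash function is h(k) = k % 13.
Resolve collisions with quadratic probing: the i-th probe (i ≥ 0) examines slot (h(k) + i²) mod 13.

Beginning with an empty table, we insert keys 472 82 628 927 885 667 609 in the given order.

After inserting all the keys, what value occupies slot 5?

472: h=4 => slot 4
82: h=4, probe 4,5 => slot 5
628: h=4, probe 4,5,8 => slot 8
927: h=4, probe 4,5,8,0 => slot 0
885: h=1 => slot 1
667: h=4, probe 4,5,8,0,7 => slot 7
609: h=11 => slot 11
Table: [927, 885, —, —, 472, 82, —, 667, 628, —, —, 609, —]

82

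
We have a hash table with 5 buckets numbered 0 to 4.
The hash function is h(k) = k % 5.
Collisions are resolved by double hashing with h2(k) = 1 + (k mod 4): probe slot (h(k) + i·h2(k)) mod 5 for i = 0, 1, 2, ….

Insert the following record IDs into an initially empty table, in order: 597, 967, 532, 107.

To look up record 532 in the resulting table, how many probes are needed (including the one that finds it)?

Insert 597: h=2, slot 2 empty -> index 2.
Insert 967: h=2, h2=4, slot 2 occupied -> index 1.
Insert 532: h=2, h2=1, slot 2 occupied -> index 3.
Insert 107: h=2, h2=4, slots 2,1 occupied -> index 0.
Table: [107, 967, 597, 532, -]
Lookup 532: h=2, h2=1, probe 2,3 → found at 3.

2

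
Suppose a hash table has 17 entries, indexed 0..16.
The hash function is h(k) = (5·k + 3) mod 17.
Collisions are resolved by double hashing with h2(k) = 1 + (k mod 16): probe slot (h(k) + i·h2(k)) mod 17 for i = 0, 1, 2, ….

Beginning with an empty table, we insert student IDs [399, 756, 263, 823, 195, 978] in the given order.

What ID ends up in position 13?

195

399: h=9 => slot 9
756: h=9, h2=5, probe 9,14 => slot 14
263: h=9, h2=8, probe 9,0 => slot 0
823: h=4 => slot 4
195: h=9, h2=4, probe 9,13 => slot 13
978: h=14, h2=3, probe 14,0,3 => slot 3
Table: [263, ∅, ∅, 978, 823, ∅, ∅, ∅, ∅, 399, ∅, ∅, ∅, 195, 756, ∅, ∅]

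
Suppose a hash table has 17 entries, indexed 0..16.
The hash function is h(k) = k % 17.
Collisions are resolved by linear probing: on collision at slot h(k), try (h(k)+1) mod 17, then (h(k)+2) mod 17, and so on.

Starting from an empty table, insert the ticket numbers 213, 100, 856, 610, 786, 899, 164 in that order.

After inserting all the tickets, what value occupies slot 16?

213: h=9 → slot 9
100: h=15 → slot 15
856: h=6 → slot 6
610: h=15, probe 15,16 → slot 16
786: h=4 → slot 4
899: h=15, probe 15,16,0 → slot 0
164: h=11 → slot 11
Table: [899, ∅, ∅, ∅, 786, ∅, 856, ∅, ∅, 213, ∅, 164, ∅, ∅, ∅, 100, 610]

610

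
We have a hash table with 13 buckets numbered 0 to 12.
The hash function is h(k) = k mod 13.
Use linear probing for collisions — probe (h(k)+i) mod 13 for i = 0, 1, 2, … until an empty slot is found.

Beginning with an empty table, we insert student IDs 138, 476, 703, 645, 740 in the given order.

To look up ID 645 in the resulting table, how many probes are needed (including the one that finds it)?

Insert 138: h=8, slot 8 empty -> index 8.
Insert 476: h=8, slot 8 occupied -> index 9.
Insert 703: h=1, slot 1 empty -> index 1.
Insert 645: h=8, slots 8,9 occupied -> index 10.
Insert 740: h=12, slot 12 empty -> index 12.
Table: [∅, 703, ∅, ∅, ∅, ∅, ∅, ∅, 138, 476, 645, ∅, 740]
Lookup 645: h=8, probe 8,9,10 → found at 10.

3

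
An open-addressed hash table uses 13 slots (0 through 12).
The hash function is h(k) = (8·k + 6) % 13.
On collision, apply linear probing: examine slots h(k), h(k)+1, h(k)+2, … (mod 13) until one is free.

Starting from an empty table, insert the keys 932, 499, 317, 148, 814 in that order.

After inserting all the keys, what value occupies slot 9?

148

932 hashes to 0; slot 0 is free → place at 0.
499 hashes to 7; slot 7 is free → place at 7.
317 hashes to 7; 7 taken → place at 8.
148 hashes to 7; 7,8 taken → place at 9.
814 hashes to 5; slot 5 is free → place at 5.
Table: [932, ∅, ∅, ∅, ∅, 814, ∅, 499, 317, 148, ∅, ∅, ∅]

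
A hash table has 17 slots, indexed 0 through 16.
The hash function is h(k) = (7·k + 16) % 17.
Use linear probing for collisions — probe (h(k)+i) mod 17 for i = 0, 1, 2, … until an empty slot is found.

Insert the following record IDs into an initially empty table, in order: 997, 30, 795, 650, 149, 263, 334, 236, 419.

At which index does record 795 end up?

6

Insert 997: h=8, slot 8 empty => index 8.
Insert 30: h=5, slot 5 empty => index 5.
Insert 795: h=5, slot 5 occupied => index 6.
Insert 650: h=10, slot 10 empty => index 10.
Insert 149: h=5, slots 5,6 occupied => index 7.
Insert 263: h=4, slot 4 empty => index 4.
Insert 334: h=8, slot 8 occupied => index 9.
Insert 236: h=2, slot 2 empty => index 2.
Insert 419: h=8, slots 8,9,10 occupied => index 11.
Table: [—, —, 236, —, 263, 30, 795, 149, 997, 334, 650, 419, —, —, —, —, —]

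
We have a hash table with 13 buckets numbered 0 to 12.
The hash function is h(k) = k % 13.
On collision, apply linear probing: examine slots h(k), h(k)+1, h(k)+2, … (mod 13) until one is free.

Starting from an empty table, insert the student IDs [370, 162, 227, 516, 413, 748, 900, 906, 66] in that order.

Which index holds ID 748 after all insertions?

11

370 hashes to 6; slot 6 is free -> place at 6.
162 hashes to 6; 6 taken -> place at 7.
227 hashes to 6; 6,7 taken -> place at 8.
516 hashes to 9; slot 9 is free -> place at 9.
413 hashes to 10; slot 10 is free -> place at 10.
748 hashes to 7; 7,8,9,10 taken -> place at 11.
900 hashes to 3; slot 3 is free -> place at 3.
906 hashes to 9; 9,10,11 taken -> place at 12.
66 hashes to 1; slot 1 is free -> place at 1.
Table: [-, 66, -, 900, -, -, 370, 162, 227, 516, 413, 748, 906]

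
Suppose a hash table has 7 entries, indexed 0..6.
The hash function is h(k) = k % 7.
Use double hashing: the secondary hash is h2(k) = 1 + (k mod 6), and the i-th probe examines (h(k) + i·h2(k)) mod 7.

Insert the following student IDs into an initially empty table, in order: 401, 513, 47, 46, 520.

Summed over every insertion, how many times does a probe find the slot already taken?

401: h=2 -> slot 2
513: h=2, h2=4, probe 2,6 -> slot 6
47: h=5 -> slot 5
46: h=4 -> slot 4
520: h=2, h2=5, probe 2,0 -> slot 0
Table: [520, ∅, 401, ∅, 46, 47, 513]

2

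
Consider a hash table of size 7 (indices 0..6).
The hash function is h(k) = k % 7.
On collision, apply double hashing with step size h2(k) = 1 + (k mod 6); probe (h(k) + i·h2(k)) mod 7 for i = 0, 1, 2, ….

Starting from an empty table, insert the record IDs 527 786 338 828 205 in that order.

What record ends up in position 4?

527 hashes to 2; slot 2 is free -> place at 2.
786 hashes to 2, h2=1; 2 taken -> place at 3.
338 hashes to 2, h2=3; 2 taken -> place at 5.
828 hashes to 2, h2=1; 2,3 taken -> place at 4.
205 hashes to 2, h2=2; 2,4 taken -> place at 6.
Table: [_, _, 527, 786, 828, 338, 205]

828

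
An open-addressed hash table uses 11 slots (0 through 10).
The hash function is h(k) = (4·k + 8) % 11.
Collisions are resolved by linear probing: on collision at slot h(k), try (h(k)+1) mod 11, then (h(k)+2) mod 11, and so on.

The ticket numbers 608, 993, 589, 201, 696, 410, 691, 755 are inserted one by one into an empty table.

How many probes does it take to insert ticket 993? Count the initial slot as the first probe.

608 hashes to 9; slot 9 is free => place at 9.
993 hashes to 9; 9 taken => place at 10.
589 hashes to 10; 10 taken => place at 0.
201 hashes to 9; 9,10,0 taken => place at 1.
696 hashes to 9; 9,10,0,1 taken => place at 2.
410 hashes to 9; 9,10,0,1,2 taken => place at 3.
691 hashes to 0; 0,1,2,3 taken => place at 4.
755 hashes to 3; 3,4 taken => place at 5.
Table: [589, 201, 696, 410, 691, 755, ∅, ∅, ∅, 608, 993]

2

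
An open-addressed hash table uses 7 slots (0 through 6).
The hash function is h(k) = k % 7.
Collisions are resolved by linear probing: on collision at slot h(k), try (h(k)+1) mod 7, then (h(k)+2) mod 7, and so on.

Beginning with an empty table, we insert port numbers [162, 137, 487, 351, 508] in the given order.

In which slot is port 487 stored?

5

Insert 162: h=1, slot 1 empty → index 1.
Insert 137: h=4, slot 4 empty → index 4.
Insert 487: h=4, slot 4 occupied → index 5.
Insert 351: h=1, slot 1 occupied → index 2.
Insert 508: h=4, slots 4,5 occupied → index 6.
Table: [_, 162, 351, _, 137, 487, 508]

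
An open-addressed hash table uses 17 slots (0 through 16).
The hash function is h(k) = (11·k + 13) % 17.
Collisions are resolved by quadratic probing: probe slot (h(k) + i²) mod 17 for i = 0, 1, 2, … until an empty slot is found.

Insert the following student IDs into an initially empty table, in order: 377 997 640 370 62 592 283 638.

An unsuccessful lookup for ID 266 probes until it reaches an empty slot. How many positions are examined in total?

377 hashes to 12; slot 12 is free → place at 12.
997 hashes to 15; slot 15 is free → place at 15.
640 hashes to 15; 15 taken → place at 16.
370 hashes to 3; slot 3 is free → place at 3.
62 hashes to 15; 15,16 taken → place at 2.
592 hashes to 14; slot 14 is free → place at 14.
283 hashes to 15; 15,16,2 taken → place at 7.
638 hashes to 10; slot 10 is free → place at 10.
Table: [-, -, 62, 370, -, -, -, 283, -, -, 638, -, 377, -, 592, 997, 640]
Lookup 266: h=15, probe 15,16,2,7,14,6 → slot 6 empty, not found.

6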